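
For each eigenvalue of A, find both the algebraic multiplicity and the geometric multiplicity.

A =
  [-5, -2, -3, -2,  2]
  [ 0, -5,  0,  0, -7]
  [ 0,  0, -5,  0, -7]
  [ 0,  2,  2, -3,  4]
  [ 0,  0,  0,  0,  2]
λ = -5: alg = 3, geom = 2; λ = -3: alg = 1, geom = 1; λ = 2: alg = 1, geom = 1

Step 1 — factor the characteristic polynomial to read off the algebraic multiplicities:
  χ_A(x) = (x - 2)*(x + 3)*(x + 5)^3

Step 2 — compute geometric multiplicities via the rank-nullity identity g(λ) = n − rank(A − λI):
  rank(A − (-5)·I) = 3, so dim ker(A − (-5)·I) = n − 3 = 2
  rank(A − (-3)·I) = 4, so dim ker(A − (-3)·I) = n − 4 = 1
  rank(A − (2)·I) = 4, so dim ker(A − (2)·I) = n − 4 = 1

Summary:
  λ = -5: algebraic multiplicity = 3, geometric multiplicity = 2
  λ = -3: algebraic multiplicity = 1, geometric multiplicity = 1
  λ = 2: algebraic multiplicity = 1, geometric multiplicity = 1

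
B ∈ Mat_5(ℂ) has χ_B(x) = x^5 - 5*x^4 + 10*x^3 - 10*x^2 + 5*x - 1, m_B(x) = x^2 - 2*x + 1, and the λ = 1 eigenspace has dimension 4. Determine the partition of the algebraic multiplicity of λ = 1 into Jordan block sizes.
Block sizes for λ = 1: [2, 1, 1, 1]

Step 1 — from the characteristic polynomial, algebraic multiplicity of λ = 1 is 5. From dim ker(B − (1)·I) = 4, there are exactly 4 Jordan blocks for λ = 1.
Step 2 — from the minimal polynomial, the factor (x − 1)^2 tells us the largest block for λ = 1 has size 2.
Step 3 — with total size 5, 4 blocks, and largest block 2, the block sizes (in nonincreasing order) are [2, 1, 1, 1].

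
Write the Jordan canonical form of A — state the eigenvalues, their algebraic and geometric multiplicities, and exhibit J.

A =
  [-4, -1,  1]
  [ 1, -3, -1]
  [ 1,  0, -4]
J_2(-4) ⊕ J_1(-3)

The characteristic polynomial is
  det(x·I − A) = x^3 + 11*x^2 + 40*x + 48 = (x + 3)*(x + 4)^2

Eigenvalues and multiplicities (the geometric multiplicity of λ is n − rank(A − λI), which equals the number of Jordan blocks for λ):
  λ = -4: algebraic multiplicity = 2, geometric multiplicity = 1
  λ = -3: algebraic multiplicity = 1, geometric multiplicity = 1

Determining the block sizes for each eigenvalue:
  λ = -4: one block (gm = 1), so the single block has size am = 2 → block sizes [2]
  λ = -3: one block (gm = 1), so the single block has size am = 1 → block sizes [1]

Assembling the blocks gives a Jordan form
J =
  [-4,  1,  0]
  [ 0, -4,  0]
  [ 0,  0, -3]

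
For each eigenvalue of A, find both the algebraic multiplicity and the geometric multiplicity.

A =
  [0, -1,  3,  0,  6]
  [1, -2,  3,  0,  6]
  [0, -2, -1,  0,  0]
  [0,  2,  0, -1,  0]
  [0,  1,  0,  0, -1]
λ = -1: alg = 5, geom = 3

Step 1 — factor the characteristic polynomial to read off the algebraic multiplicities:
  χ_A(x) = (x + 1)^5

Step 2 — compute geometric multiplicities via the rank-nullity identity g(λ) = n − rank(A − λI):
  rank(A − (-1)·I) = 2, so dim ker(A − (-1)·I) = n − 2 = 3

Summary:
  λ = -1: algebraic multiplicity = 5, geometric multiplicity = 3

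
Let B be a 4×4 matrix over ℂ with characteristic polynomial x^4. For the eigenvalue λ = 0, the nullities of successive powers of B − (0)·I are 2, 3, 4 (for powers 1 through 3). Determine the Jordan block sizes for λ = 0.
Block sizes for λ = 0: [3, 1]

From the dimensions of kernels of powers, the number of Jordan blocks of size at least j is d_j − d_{j−1} where d_j = dim ker(N^j) (with d_0 = 0). Computing the differences gives [2, 1, 1].
The number of blocks of size exactly k is (#blocks of size ≥ k) − (#blocks of size ≥ k + 1), so the partition is: 1 block(s) of size 1, 1 block(s) of size 3.
In nonincreasing order the block sizes are [3, 1].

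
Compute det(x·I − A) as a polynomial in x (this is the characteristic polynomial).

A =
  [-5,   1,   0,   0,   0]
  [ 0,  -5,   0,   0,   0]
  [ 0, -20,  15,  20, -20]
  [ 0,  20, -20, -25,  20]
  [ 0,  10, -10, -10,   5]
x^5 + 15*x^4 + 50*x^3 - 250*x^2 - 1875*x - 3125

Expanding det(x·I − A) (e.g. by cofactor expansion or by noting that A is similar to its Jordan form J, which has the same characteristic polynomial as A) gives
  χ_A(x) = x^5 + 15*x^4 + 50*x^3 - 250*x^2 - 1875*x - 3125
which factors as (x - 5)*(x + 5)^4. The eigenvalues (with algebraic multiplicities) are λ = -5 with multiplicity 4, λ = 5 with multiplicity 1.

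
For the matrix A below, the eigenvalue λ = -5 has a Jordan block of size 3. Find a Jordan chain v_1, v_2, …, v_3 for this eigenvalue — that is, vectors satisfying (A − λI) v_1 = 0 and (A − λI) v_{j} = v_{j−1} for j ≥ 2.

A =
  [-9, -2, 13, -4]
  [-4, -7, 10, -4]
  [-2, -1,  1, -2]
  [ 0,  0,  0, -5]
A Jordan chain for λ = -5 of length 3:
v_1 = (-2, 4, 0, 0)ᵀ
v_2 = (-4, -4, -2, 0)ᵀ
v_3 = (1, 0, 0, 0)ᵀ

Let N = A − (-5)·I. We want v_3 with N^3 v_3 = 0 but N^2 v_3 ≠ 0; then v_{j-1} := N · v_j for j = 3, …, 2.

Pick v_3 = (1, 0, 0, 0)ᵀ.
Then v_2 = N · v_3 = (-4, -4, -2, 0)ᵀ.
Then v_1 = N · v_2 = (-2, 4, 0, 0)ᵀ.

Sanity check: (A − (-5)·I) v_1 = (0, 0, 0, 0)ᵀ = 0. ✓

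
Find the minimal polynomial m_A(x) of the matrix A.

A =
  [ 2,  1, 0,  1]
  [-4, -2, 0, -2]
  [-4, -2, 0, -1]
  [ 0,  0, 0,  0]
x^2

The characteristic polynomial is χ_A(x) = x^4, so the eigenvalues are known. The minimal polynomial is
  m_A(x) = Π_λ (x − λ)^{k_λ}
where k_λ is the size of the *largest* Jordan block for λ (equivalently, the smallest k with (A − λI)^k v = 0 for every generalised eigenvector v of λ).

  λ = 0: largest Jordan block has size 2, contributing (x − 0)^2

So m_A(x) = x^2 = x^2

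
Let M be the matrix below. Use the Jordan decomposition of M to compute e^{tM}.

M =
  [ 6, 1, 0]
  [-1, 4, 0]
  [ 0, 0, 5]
e^{tM} =
  [t*exp(5*t) + exp(5*t), t*exp(5*t), 0]
  [-t*exp(5*t), -t*exp(5*t) + exp(5*t), 0]
  [0, 0, exp(5*t)]

Strategy: write M = P · J · P⁻¹ where J is a Jordan canonical form, so e^{tM} = P · e^{tJ} · P⁻¹, and e^{tJ} can be computed block-by-block.

M has Jordan form
J =
  [5, 1, 0]
  [0, 5, 0]
  [0, 0, 5]
(up to reordering of blocks).

Per-block formulas:
  For a 2×2 Jordan block J_2(5): exp(t · J_2(5)) = e^(5t)·(I + t·N), where N is the 2×2 nilpotent shift.
  For a 1×1 block at λ = 5: exp(t · [5]) = [e^(5t)].

After assembling e^{tJ} and conjugating by P, we get:

e^{tM} =
  [t*exp(5*t) + exp(5*t), t*exp(5*t), 0]
  [-t*exp(5*t), -t*exp(5*t) + exp(5*t), 0]
  [0, 0, exp(5*t)]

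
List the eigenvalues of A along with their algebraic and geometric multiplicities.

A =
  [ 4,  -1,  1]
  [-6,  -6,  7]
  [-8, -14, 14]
λ = 4: alg = 3, geom = 1

Step 1 — factor the characteristic polynomial to read off the algebraic multiplicities:
  χ_A(x) = (x - 4)^3

Step 2 — compute geometric multiplicities via the rank-nullity identity g(λ) = n − rank(A − λI):
  rank(A − (4)·I) = 2, so dim ker(A − (4)·I) = n − 2 = 1

Summary:
  λ = 4: algebraic multiplicity = 3, geometric multiplicity = 1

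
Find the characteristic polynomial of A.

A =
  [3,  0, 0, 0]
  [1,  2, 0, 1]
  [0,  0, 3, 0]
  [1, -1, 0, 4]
x^4 - 12*x^3 + 54*x^2 - 108*x + 81

Expanding det(x·I − A) (e.g. by cofactor expansion or by noting that A is similar to its Jordan form J, which has the same characteristic polynomial as A) gives
  χ_A(x) = x^4 - 12*x^3 + 54*x^2 - 108*x + 81
which factors as (x - 3)^4. The eigenvalues (with algebraic multiplicities) are λ = 3 with multiplicity 4.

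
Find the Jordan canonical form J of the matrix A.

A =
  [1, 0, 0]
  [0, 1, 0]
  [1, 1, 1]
J_2(1) ⊕ J_1(1)

The characteristic polynomial is
  det(x·I − A) = x^3 - 3*x^2 + 3*x - 1 = (x - 1)^3

Eigenvalues and multiplicities (the geometric multiplicity of λ is n − rank(A − λI), which equals the number of Jordan blocks for λ):
  λ = 1: algebraic multiplicity = 3, geometric multiplicity = 2

Determining the block sizes for each eigenvalue:
  λ = 1: 2 blocks summing to 3 forces exactly one block of size 2 and the rest size 1 → block sizes [2, 1]

Assembling the blocks gives a Jordan form
J =
  [1, 1, 0]
  [0, 1, 0]
  [0, 0, 1]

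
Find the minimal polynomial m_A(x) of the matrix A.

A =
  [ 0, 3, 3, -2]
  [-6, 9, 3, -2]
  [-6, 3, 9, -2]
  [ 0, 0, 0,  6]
x^2 - 12*x + 36

The characteristic polynomial is χ_A(x) = (x - 6)^4, so the eigenvalues are known. The minimal polynomial is
  m_A(x) = Π_λ (x − λ)^{k_λ}
where k_λ is the size of the *largest* Jordan block for λ (equivalently, the smallest k with (A − λI)^k v = 0 for every generalised eigenvector v of λ).

  λ = 6: largest Jordan block has size 2, contributing (x − 6)^2

So m_A(x) = (x - 6)^2 = x^2 - 12*x + 36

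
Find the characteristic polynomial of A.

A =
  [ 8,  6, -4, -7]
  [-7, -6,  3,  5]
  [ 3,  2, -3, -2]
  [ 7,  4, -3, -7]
x^4 + 8*x^3 + 24*x^2 + 32*x + 16

Expanding det(x·I − A) (e.g. by cofactor expansion or by noting that A is similar to its Jordan form J, which has the same characteristic polynomial as A) gives
  χ_A(x) = x^4 + 8*x^3 + 24*x^2 + 32*x + 16
which factors as (x + 2)^4. The eigenvalues (with algebraic multiplicities) are λ = -2 with multiplicity 4.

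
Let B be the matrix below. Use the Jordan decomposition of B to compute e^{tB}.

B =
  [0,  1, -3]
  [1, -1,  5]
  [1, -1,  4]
e^{tB} =
  [-t^2*exp(t)/2 - t*exp(t) + exp(t), t*exp(t), -t^2*exp(t)/2 - 3*t*exp(t)]
  [t^2*exp(t) + t*exp(t), -2*t*exp(t) + exp(t), t^2*exp(t) + 5*t*exp(t)]
  [t^2*exp(t)/2 + t*exp(t), -t*exp(t), t^2*exp(t)/2 + 3*t*exp(t) + exp(t)]

Strategy: write B = P · J · P⁻¹ where J is a Jordan canonical form, so e^{tB} = P · e^{tJ} · P⁻¹, and e^{tJ} can be computed block-by-block.

B has Jordan form
J =
  [1, 1, 0]
  [0, 1, 1]
  [0, 0, 1]
(up to reordering of blocks).

Per-block formulas:
  For a 3×3 Jordan block J_3(1): exp(t · J_3(1)) = e^(1t)·(I + t·N + (t^2/2)·N^2), where N is the 3×3 nilpotent shift.

After assembling e^{tJ} and conjugating by P, we get:

e^{tB} =
  [-t^2*exp(t)/2 - t*exp(t) + exp(t), t*exp(t), -t^2*exp(t)/2 - 3*t*exp(t)]
  [t^2*exp(t) + t*exp(t), -2*t*exp(t) + exp(t), t^2*exp(t) + 5*t*exp(t)]
  [t^2*exp(t)/2 + t*exp(t), -t*exp(t), t^2*exp(t)/2 + 3*t*exp(t) + exp(t)]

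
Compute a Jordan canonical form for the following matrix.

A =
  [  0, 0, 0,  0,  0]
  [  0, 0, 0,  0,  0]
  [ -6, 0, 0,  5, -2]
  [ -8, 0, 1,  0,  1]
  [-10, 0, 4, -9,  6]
J_1(0) ⊕ J_1(0) ⊕ J_3(2)

The characteristic polynomial is
  det(x·I − A) = x^5 - 6*x^4 + 12*x^3 - 8*x^2 = x^2*(x - 2)^3

Eigenvalues and multiplicities (the geometric multiplicity of λ is n − rank(A − λI), which equals the number of Jordan blocks for λ):
  λ = 0: algebraic multiplicity = 2, geometric multiplicity = 2
  λ = 2: algebraic multiplicity = 3, geometric multiplicity = 1

Determining the block sizes for each eigenvalue:
  λ = 0: gm = am = 2, so every block has size 1 → block sizes [1, 1]
  λ = 2: one block (gm = 1), so the single block has size am = 3 → block sizes [3]

Assembling the blocks gives a Jordan form
J =
  [0, 0, 0, 0, 0]
  [0, 0, 0, 0, 0]
  [0, 0, 2, 1, 0]
  [0, 0, 0, 2, 1]
  [0, 0, 0, 0, 2]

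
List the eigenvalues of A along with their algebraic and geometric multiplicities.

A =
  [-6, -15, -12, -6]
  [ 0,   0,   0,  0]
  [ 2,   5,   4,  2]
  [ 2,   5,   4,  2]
λ = 0: alg = 4, geom = 3

Step 1 — factor the characteristic polynomial to read off the algebraic multiplicities:
  χ_A(x) = x^4

Step 2 — compute geometric multiplicities via the rank-nullity identity g(λ) = n − rank(A − λI):
  rank(A − (0)·I) = 1, so dim ker(A − (0)·I) = n − 1 = 3

Summary:
  λ = 0: algebraic multiplicity = 4, geometric multiplicity = 3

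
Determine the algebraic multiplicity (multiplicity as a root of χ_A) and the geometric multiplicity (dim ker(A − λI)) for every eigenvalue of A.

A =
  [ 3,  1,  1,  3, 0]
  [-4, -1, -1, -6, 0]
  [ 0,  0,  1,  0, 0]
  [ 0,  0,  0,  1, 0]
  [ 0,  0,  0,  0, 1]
λ = 1: alg = 5, geom = 3

Step 1 — factor the characteristic polynomial to read off the algebraic multiplicities:
  χ_A(x) = (x - 1)^5

Step 2 — compute geometric multiplicities via the rank-nullity identity g(λ) = n − rank(A − λI):
  rank(A − (1)·I) = 2, so dim ker(A − (1)·I) = n − 2 = 3

Summary:
  λ = 1: algebraic multiplicity = 5, geometric multiplicity = 3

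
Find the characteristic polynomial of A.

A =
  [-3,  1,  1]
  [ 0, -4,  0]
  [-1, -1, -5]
x^3 + 12*x^2 + 48*x + 64

Expanding det(x·I − A) (e.g. by cofactor expansion or by noting that A is similar to its Jordan form J, which has the same characteristic polynomial as A) gives
  χ_A(x) = x^3 + 12*x^2 + 48*x + 64
which factors as (x + 4)^3. The eigenvalues (with algebraic multiplicities) are λ = -4 with multiplicity 3.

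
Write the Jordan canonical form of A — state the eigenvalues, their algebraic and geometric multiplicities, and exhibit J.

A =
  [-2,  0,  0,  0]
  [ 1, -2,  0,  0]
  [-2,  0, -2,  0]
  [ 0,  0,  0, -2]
J_2(-2) ⊕ J_1(-2) ⊕ J_1(-2)

The characteristic polynomial is
  det(x·I − A) = x^4 + 8*x^3 + 24*x^2 + 32*x + 16 = (x + 2)^4

Eigenvalues and multiplicities (the geometric multiplicity of λ is n − rank(A − λI), which equals the number of Jordan blocks for λ):
  λ = -2: algebraic multiplicity = 4, geometric multiplicity = 3

Determining the block sizes for each eigenvalue:
  λ = -2: 3 blocks summing to 4 forces exactly one block of size 2 and the rest size 1 → block sizes [2, 1, 1]

Assembling the blocks gives a Jordan form
J =
  [-2,  1,  0,  0]
  [ 0, -2,  0,  0]
  [ 0,  0, -2,  0]
  [ 0,  0,  0, -2]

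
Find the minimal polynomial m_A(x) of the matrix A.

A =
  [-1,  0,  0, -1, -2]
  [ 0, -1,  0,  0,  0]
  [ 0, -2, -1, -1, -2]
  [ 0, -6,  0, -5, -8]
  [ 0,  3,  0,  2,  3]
x^2 + 2*x + 1

The characteristic polynomial is χ_A(x) = (x + 1)^5, so the eigenvalues are known. The minimal polynomial is
  m_A(x) = Π_λ (x − λ)^{k_λ}
where k_λ is the size of the *largest* Jordan block for λ (equivalently, the smallest k with (A − λI)^k v = 0 for every generalised eigenvector v of λ).

  λ = -1: largest Jordan block has size 2, contributing (x + 1)^2

So m_A(x) = (x + 1)^2 = x^2 + 2*x + 1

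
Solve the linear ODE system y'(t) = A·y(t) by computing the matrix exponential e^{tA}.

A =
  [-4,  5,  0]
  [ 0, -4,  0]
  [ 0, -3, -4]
e^{tA} =
  [exp(-4*t), 5*t*exp(-4*t), 0]
  [0, exp(-4*t), 0]
  [0, -3*t*exp(-4*t), exp(-4*t)]

Strategy: write A = P · J · P⁻¹ where J is a Jordan canonical form, so e^{tA} = P · e^{tJ} · P⁻¹, and e^{tJ} can be computed block-by-block.

A has Jordan form
J =
  [-4,  1,  0]
  [ 0, -4,  0]
  [ 0,  0, -4]
(up to reordering of blocks).

Per-block formulas:
  For a 1×1 block at λ = -4: exp(t · [-4]) = [e^(-4t)].
  For a 2×2 Jordan block J_2(-4): exp(t · J_2(-4)) = e^(-4t)·(I + t·N), where N is the 2×2 nilpotent shift.

After assembling e^{tJ} and conjugating by P, we get:

e^{tA} =
  [exp(-4*t), 5*t*exp(-4*t), 0]
  [0, exp(-4*t), 0]
  [0, -3*t*exp(-4*t), exp(-4*t)]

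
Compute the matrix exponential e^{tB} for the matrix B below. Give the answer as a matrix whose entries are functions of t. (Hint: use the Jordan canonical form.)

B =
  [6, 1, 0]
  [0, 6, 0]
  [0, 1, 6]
e^{tB} =
  [exp(6*t), t*exp(6*t), 0]
  [0, exp(6*t), 0]
  [0, t*exp(6*t), exp(6*t)]

Strategy: write B = P · J · P⁻¹ where J is a Jordan canonical form, so e^{tB} = P · e^{tJ} · P⁻¹, and e^{tJ} can be computed block-by-block.

B has Jordan form
J =
  [6, 1, 0]
  [0, 6, 0]
  [0, 0, 6]
(up to reordering of blocks).

Per-block formulas:
  For a 2×2 Jordan block J_2(6): exp(t · J_2(6)) = e^(6t)·(I + t·N), where N is the 2×2 nilpotent shift.
  For a 1×1 block at λ = 6: exp(t · [6]) = [e^(6t)].

After assembling e^{tJ} and conjugating by P, we get:

e^{tB} =
  [exp(6*t), t*exp(6*t), 0]
  [0, exp(6*t), 0]
  [0, t*exp(6*t), exp(6*t)]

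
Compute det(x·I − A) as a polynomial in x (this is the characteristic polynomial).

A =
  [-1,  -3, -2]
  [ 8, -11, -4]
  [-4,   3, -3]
x^3 + 15*x^2 + 75*x + 125

Expanding det(x·I − A) (e.g. by cofactor expansion or by noting that A is similar to its Jordan form J, which has the same characteristic polynomial as A) gives
  χ_A(x) = x^3 + 15*x^2 + 75*x + 125
which factors as (x + 5)^3. The eigenvalues (with algebraic multiplicities) are λ = -5 with multiplicity 3.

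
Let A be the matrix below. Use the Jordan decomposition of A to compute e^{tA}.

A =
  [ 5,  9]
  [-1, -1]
e^{tA} =
  [3*t*exp(2*t) + exp(2*t), 9*t*exp(2*t)]
  [-t*exp(2*t), -3*t*exp(2*t) + exp(2*t)]

Strategy: write A = P · J · P⁻¹ where J is a Jordan canonical form, so e^{tA} = P · e^{tJ} · P⁻¹, and e^{tJ} can be computed block-by-block.

A has Jordan form
J =
  [2, 1]
  [0, 2]
(up to reordering of blocks).

Per-block formulas:
  For a 2×2 Jordan block J_2(2): exp(t · J_2(2)) = e^(2t)·(I + t·N), where N is the 2×2 nilpotent shift.

After assembling e^{tJ} and conjugating by P, we get:

e^{tA} =
  [3*t*exp(2*t) + exp(2*t), 9*t*exp(2*t)]
  [-t*exp(2*t), -3*t*exp(2*t) + exp(2*t)]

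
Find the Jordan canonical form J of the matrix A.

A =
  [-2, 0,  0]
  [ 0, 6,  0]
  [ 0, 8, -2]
J_1(-2) ⊕ J_1(-2) ⊕ J_1(6)

The characteristic polynomial is
  det(x·I − A) = x^3 - 2*x^2 - 20*x - 24 = (x - 6)*(x + 2)^2

Eigenvalues and multiplicities (the geometric multiplicity of λ is n − rank(A − λI), which equals the number of Jordan blocks for λ):
  λ = -2: algebraic multiplicity = 2, geometric multiplicity = 2
  λ = 6: algebraic multiplicity = 1, geometric multiplicity = 1

Determining the block sizes for each eigenvalue:
  λ = -2: gm = am = 2, so every block has size 1 → block sizes [1, 1]
  λ = 6: one block (gm = 1), so the single block has size am = 1 → block sizes [1]

Assembling the blocks gives a Jordan form
J =
  [-2,  0, 0]
  [ 0, -2, 0]
  [ 0,  0, 6]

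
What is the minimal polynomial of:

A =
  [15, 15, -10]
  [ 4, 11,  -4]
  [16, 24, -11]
x^2 - 10*x + 25

The characteristic polynomial is χ_A(x) = (x - 5)^3, so the eigenvalues are known. The minimal polynomial is
  m_A(x) = Π_λ (x − λ)^{k_λ}
where k_λ is the size of the *largest* Jordan block for λ (equivalently, the smallest k with (A − λI)^k v = 0 for every generalised eigenvector v of λ).

  λ = 5: largest Jordan block has size 2, contributing (x − 5)^2

So m_A(x) = (x - 5)^2 = x^2 - 10*x + 25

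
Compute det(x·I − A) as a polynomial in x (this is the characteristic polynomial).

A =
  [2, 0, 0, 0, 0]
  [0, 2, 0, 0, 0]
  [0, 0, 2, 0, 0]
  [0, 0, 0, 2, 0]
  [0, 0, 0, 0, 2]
x^5 - 10*x^4 + 40*x^3 - 80*x^2 + 80*x - 32

Expanding det(x·I − A) (e.g. by cofactor expansion or by noting that A is similar to its Jordan form J, which has the same characteristic polynomial as A) gives
  χ_A(x) = x^5 - 10*x^4 + 40*x^3 - 80*x^2 + 80*x - 32
which factors as (x - 2)^5. The eigenvalues (with algebraic multiplicities) are λ = 2 with multiplicity 5.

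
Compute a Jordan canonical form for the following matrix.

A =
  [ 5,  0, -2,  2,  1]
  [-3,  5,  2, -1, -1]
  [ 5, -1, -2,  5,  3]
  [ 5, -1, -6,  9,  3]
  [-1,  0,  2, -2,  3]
J_2(4) ⊕ J_2(4) ⊕ J_1(4)

The characteristic polynomial is
  det(x·I − A) = x^5 - 20*x^4 + 160*x^3 - 640*x^2 + 1280*x - 1024 = (x - 4)^5

Eigenvalues and multiplicities (the geometric multiplicity of λ is n − rank(A − λI), which equals the number of Jordan blocks for λ):
  λ = 4: algebraic multiplicity = 5, geometric multiplicity = 3

Determining the block sizes for each eigenvalue:
  λ = 4: with am = 5 and gm = 3, the partition is not yet determined (e.g. several partitions of 5 into 3 parts exist). Let N = A − (4)·I. Computing rank(N^1) = 2, rank(N^2) = 0; the number of blocks of size ≥ j is rank(N^{j−1}) − rank(N^j), giving [3, 2]. So we have 2 block(s) of size 2, 1 block(s) of size 1 → block sizes [2, 2, 1]

Assembling the blocks gives a Jordan form
J =
  [4, 1, 0, 0, 0]
  [0, 4, 0, 0, 0]
  [0, 0, 4, 1, 0]
  [0, 0, 0, 4, 0]
  [0, 0, 0, 0, 4]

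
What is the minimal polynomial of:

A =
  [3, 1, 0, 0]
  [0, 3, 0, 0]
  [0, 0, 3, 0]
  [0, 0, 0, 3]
x^2 - 6*x + 9

The characteristic polynomial is χ_A(x) = (x - 3)^4, so the eigenvalues are known. The minimal polynomial is
  m_A(x) = Π_λ (x − λ)^{k_λ}
where k_λ is the size of the *largest* Jordan block for λ (equivalently, the smallest k with (A − λI)^k v = 0 for every generalised eigenvector v of λ).

  λ = 3: largest Jordan block has size 2, contributing (x − 3)^2

So m_A(x) = (x - 3)^2 = x^2 - 6*x + 9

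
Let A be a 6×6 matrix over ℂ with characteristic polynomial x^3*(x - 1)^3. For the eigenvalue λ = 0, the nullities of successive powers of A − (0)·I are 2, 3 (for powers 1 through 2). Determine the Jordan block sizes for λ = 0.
Block sizes for λ = 0: [2, 1]

From the dimensions of kernels of powers, the number of Jordan blocks of size at least j is d_j − d_{j−1} where d_j = dim ker(N^j) (with d_0 = 0). Computing the differences gives [2, 1].
The number of blocks of size exactly k is (#blocks of size ≥ k) − (#blocks of size ≥ k + 1), so the partition is: 1 block(s) of size 1, 1 block(s) of size 2.
In nonincreasing order the block sizes are [2, 1].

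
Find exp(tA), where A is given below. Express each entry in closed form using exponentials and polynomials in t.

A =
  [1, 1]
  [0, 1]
e^{tA} =
  [exp(t), t*exp(t)]
  [0, exp(t)]

Strategy: write A = P · J · P⁻¹ where J is a Jordan canonical form, so e^{tA} = P · e^{tJ} · P⁻¹, and e^{tJ} can be computed block-by-block.

A has Jordan form
J =
  [1, 1]
  [0, 1]
(up to reordering of blocks).

Per-block formulas:
  For a 2×2 Jordan block J_2(1): exp(t · J_2(1)) = e^(1t)·(I + t·N), where N is the 2×2 nilpotent shift.

After assembling e^{tJ} and conjugating by P, we get:

e^{tA} =
  [exp(t), t*exp(t)]
  [0, exp(t)]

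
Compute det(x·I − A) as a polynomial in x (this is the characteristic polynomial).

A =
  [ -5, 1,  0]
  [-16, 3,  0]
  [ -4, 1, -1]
x^3 + 3*x^2 + 3*x + 1

Expanding det(x·I − A) (e.g. by cofactor expansion or by noting that A is similar to its Jordan form J, which has the same characteristic polynomial as A) gives
  χ_A(x) = x^3 + 3*x^2 + 3*x + 1
which factors as (x + 1)^3. The eigenvalues (with algebraic multiplicities) are λ = -1 with multiplicity 3.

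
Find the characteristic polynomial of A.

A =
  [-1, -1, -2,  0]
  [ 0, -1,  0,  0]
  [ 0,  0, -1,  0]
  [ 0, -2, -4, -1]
x^4 + 4*x^3 + 6*x^2 + 4*x + 1

Expanding det(x·I − A) (e.g. by cofactor expansion or by noting that A is similar to its Jordan form J, which has the same characteristic polynomial as A) gives
  χ_A(x) = x^4 + 4*x^3 + 6*x^2 + 4*x + 1
which factors as (x + 1)^4. The eigenvalues (with algebraic multiplicities) are λ = -1 with multiplicity 4.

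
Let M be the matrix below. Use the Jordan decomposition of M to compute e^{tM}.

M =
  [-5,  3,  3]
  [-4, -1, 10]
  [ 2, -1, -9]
e^{tM} =
  [-3*t^2*exp(-5*t) + exp(-5*t), 9*t^2*exp(-5*t)/2 + 3*t*exp(-5*t), 9*t^2*exp(-5*t) + 3*t*exp(-5*t)]
  [2*t^2*exp(-5*t) - 4*t*exp(-5*t), -3*t^2*exp(-5*t) + 4*t*exp(-5*t) + exp(-5*t), -6*t^2*exp(-5*t) + 10*t*exp(-5*t)]
  [-2*t^2*exp(-5*t) + 2*t*exp(-5*t), 3*t^2*exp(-5*t) - t*exp(-5*t), 6*t^2*exp(-5*t) - 4*t*exp(-5*t) + exp(-5*t)]

Strategy: write M = P · J · P⁻¹ where J is a Jordan canonical form, so e^{tM} = P · e^{tJ} · P⁻¹, and e^{tJ} can be computed block-by-block.

M has Jordan form
J =
  [-5,  1,  0]
  [ 0, -5,  1]
  [ 0,  0, -5]
(up to reordering of blocks).

Per-block formulas:
  For a 3×3 Jordan block J_3(-5): exp(t · J_3(-5)) = e^(-5t)·(I + t·N + (t^2/2)·N^2), where N is the 3×3 nilpotent shift.

After assembling e^{tJ} and conjugating by P, we get:

e^{tM} =
  [-3*t^2*exp(-5*t) + exp(-5*t), 9*t^2*exp(-5*t)/2 + 3*t*exp(-5*t), 9*t^2*exp(-5*t) + 3*t*exp(-5*t)]
  [2*t^2*exp(-5*t) - 4*t*exp(-5*t), -3*t^2*exp(-5*t) + 4*t*exp(-5*t) + exp(-5*t), -6*t^2*exp(-5*t) + 10*t*exp(-5*t)]
  [-2*t^2*exp(-5*t) + 2*t*exp(-5*t), 3*t^2*exp(-5*t) - t*exp(-5*t), 6*t^2*exp(-5*t) - 4*t*exp(-5*t) + exp(-5*t)]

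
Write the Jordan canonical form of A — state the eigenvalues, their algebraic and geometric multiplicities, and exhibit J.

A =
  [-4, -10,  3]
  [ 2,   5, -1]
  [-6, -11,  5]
J_3(2)

The characteristic polynomial is
  det(x·I − A) = x^3 - 6*x^2 + 12*x - 8 = (x - 2)^3

Eigenvalues and multiplicities (the geometric multiplicity of λ is n − rank(A − λI), which equals the number of Jordan blocks for λ):
  λ = 2: algebraic multiplicity = 3, geometric multiplicity = 1

Determining the block sizes for each eigenvalue:
  λ = 2: one block (gm = 1), so the single block has size am = 3 → block sizes [3]

Assembling the blocks gives a Jordan form
J =
  [2, 1, 0]
  [0, 2, 1]
  [0, 0, 2]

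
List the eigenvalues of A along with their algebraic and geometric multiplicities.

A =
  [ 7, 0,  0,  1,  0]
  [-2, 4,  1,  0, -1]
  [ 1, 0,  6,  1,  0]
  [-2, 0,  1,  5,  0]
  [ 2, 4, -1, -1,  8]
λ = 6: alg = 5, geom = 2

Step 1 — factor the characteristic polynomial to read off the algebraic multiplicities:
  χ_A(x) = (x - 6)^5

Step 2 — compute geometric multiplicities via the rank-nullity identity g(λ) = n − rank(A − λI):
  rank(A − (6)·I) = 3, so dim ker(A − (6)·I) = n − 3 = 2

Summary:
  λ = 6: algebraic multiplicity = 5, geometric multiplicity = 2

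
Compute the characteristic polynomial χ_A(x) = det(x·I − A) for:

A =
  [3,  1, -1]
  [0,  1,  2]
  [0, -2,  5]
x^3 - 9*x^2 + 27*x - 27

Expanding det(x·I − A) (e.g. by cofactor expansion or by noting that A is similar to its Jordan form J, which has the same characteristic polynomial as A) gives
  χ_A(x) = x^3 - 9*x^2 + 27*x - 27
which factors as (x - 3)^3. The eigenvalues (with algebraic multiplicities) are λ = 3 with multiplicity 3.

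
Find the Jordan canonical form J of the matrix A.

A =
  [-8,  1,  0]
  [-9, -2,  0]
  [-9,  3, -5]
J_2(-5) ⊕ J_1(-5)

The characteristic polynomial is
  det(x·I − A) = x^3 + 15*x^2 + 75*x + 125 = (x + 5)^3

Eigenvalues and multiplicities (the geometric multiplicity of λ is n − rank(A − λI), which equals the number of Jordan blocks for λ):
  λ = -5: algebraic multiplicity = 3, geometric multiplicity = 2

Determining the block sizes for each eigenvalue:
  λ = -5: 2 blocks summing to 3 forces exactly one block of size 2 and the rest size 1 → block sizes [2, 1]

Assembling the blocks gives a Jordan form
J =
  [-5,  1,  0]
  [ 0, -5,  0]
  [ 0,  0, -5]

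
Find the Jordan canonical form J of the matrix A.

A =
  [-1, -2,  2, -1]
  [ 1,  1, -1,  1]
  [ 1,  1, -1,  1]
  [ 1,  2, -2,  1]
J_2(0) ⊕ J_2(0)

The characteristic polynomial is
  det(x·I − A) = x^4

Eigenvalues and multiplicities (the geometric multiplicity of λ is n − rank(A − λI), which equals the number of Jordan blocks for λ):
  λ = 0: algebraic multiplicity = 4, geometric multiplicity = 2

Determining the block sizes for each eigenvalue:
  λ = 0: with am = 4 and gm = 2, the partition is not yet determined (e.g. several partitions of 4 into 2 parts exist). Let N = A − (0)·I. Computing rank(N^1) = 2, rank(N^2) = 0; the number of blocks of size ≥ j is rank(N^{j−1}) − rank(N^j), giving [2, 2]. So we have 2 block(s) of size 2 → block sizes [2, 2]

Assembling the blocks gives a Jordan form
J =
  [0, 1, 0, 0]
  [0, 0, 0, 0]
  [0, 0, 0, 1]
  [0, 0, 0, 0]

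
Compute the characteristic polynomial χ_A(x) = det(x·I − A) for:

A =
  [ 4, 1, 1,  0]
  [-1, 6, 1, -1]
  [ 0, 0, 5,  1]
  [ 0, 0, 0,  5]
x^4 - 20*x^3 + 150*x^2 - 500*x + 625

Expanding det(x·I − A) (e.g. by cofactor expansion or by noting that A is similar to its Jordan form J, which has the same characteristic polynomial as A) gives
  χ_A(x) = x^4 - 20*x^3 + 150*x^2 - 500*x + 625
which factors as (x - 5)^4. The eigenvalues (with algebraic multiplicities) are λ = 5 with multiplicity 4.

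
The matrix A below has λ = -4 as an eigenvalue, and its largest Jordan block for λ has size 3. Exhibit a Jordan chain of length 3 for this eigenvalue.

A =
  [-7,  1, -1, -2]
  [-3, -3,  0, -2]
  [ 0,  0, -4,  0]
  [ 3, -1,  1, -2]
A Jordan chain for λ = -4 of length 3:
v_1 = (1, 1, 0, -1)ᵀ
v_2 = (-1, 0, 0, 1)ᵀ
v_3 = (0, 0, 1, 0)ᵀ

Let N = A − (-4)·I. We want v_3 with N^3 v_3 = 0 but N^2 v_3 ≠ 0; then v_{j-1} := N · v_j for j = 3, …, 2.

Pick v_3 = (0, 0, 1, 0)ᵀ.
Then v_2 = N · v_3 = (-1, 0, 0, 1)ᵀ.
Then v_1 = N · v_2 = (1, 1, 0, -1)ᵀ.

Sanity check: (A − (-4)·I) v_1 = (0, 0, 0, 0)ᵀ = 0. ✓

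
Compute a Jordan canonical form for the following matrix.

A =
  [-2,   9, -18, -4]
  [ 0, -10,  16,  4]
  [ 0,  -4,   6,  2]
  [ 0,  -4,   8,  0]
J_2(-2) ⊕ J_1(-2) ⊕ J_1(0)

The characteristic polynomial is
  det(x·I − A) = x^4 + 6*x^3 + 12*x^2 + 8*x = x*(x + 2)^3

Eigenvalues and multiplicities (the geometric multiplicity of λ is n − rank(A − λI), which equals the number of Jordan blocks for λ):
  λ = -2: algebraic multiplicity = 3, geometric multiplicity = 2
  λ = 0: algebraic multiplicity = 1, geometric multiplicity = 1

Determining the block sizes for each eigenvalue:
  λ = -2: 2 blocks summing to 3 forces exactly one block of size 2 and the rest size 1 → block sizes [2, 1]
  λ = 0: one block (gm = 1), so the single block has size am = 1 → block sizes [1]

Assembling the blocks gives a Jordan form
J =
  [-2,  1,  0, 0]
  [ 0, -2,  0, 0]
  [ 0,  0, -2, 0]
  [ 0,  0,  0, 0]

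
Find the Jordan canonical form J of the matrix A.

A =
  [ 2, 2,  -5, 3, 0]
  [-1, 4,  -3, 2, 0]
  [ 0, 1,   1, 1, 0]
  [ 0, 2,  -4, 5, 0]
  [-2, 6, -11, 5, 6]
J_3(3) ⊕ J_1(3) ⊕ J_1(6)

The characteristic polynomial is
  det(x·I − A) = x^5 - 18*x^4 + 126*x^3 - 432*x^2 + 729*x - 486 = (x - 6)*(x - 3)^4

Eigenvalues and multiplicities (the geometric multiplicity of λ is n − rank(A − λI), which equals the number of Jordan blocks for λ):
  λ = 3: algebraic multiplicity = 4, geometric multiplicity = 2
  λ = 6: algebraic multiplicity = 1, geometric multiplicity = 1

Determining the block sizes for each eigenvalue:
  λ = 3: with am = 4 and gm = 2, the partition is not yet determined (e.g. several partitions of 4 into 2 parts exist). Let N = A − (3)·I. Computing rank(N^1) = 3, rank(N^2) = 2, rank(N^3) = 1; the number of blocks of size ≥ j is rank(N^{j−1}) − rank(N^j), giving [2, 1, 1]. So we have 1 block(s) of size 3, 1 block(s) of size 1 → block sizes [3, 1]
  λ = 6: one block (gm = 1), so the single block has size am = 1 → block sizes [1]

Assembling the blocks gives a Jordan form
J =
  [3, 1, 0, 0, 0]
  [0, 3, 1, 0, 0]
  [0, 0, 3, 0, 0]
  [0, 0, 0, 3, 0]
  [0, 0, 0, 0, 6]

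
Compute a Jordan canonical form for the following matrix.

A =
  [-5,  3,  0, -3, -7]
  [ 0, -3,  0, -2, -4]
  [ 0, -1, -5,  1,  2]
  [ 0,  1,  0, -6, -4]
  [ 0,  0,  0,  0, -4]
J_1(-5) ⊕ J_1(-5) ⊕ J_1(-5) ⊕ J_1(-4) ⊕ J_1(-4)

The characteristic polynomial is
  det(x·I − A) = x^5 + 23*x^4 + 211*x^3 + 965*x^2 + 2200*x + 2000 = (x + 4)^2*(x + 5)^3

Eigenvalues and multiplicities (the geometric multiplicity of λ is n − rank(A − λI), which equals the number of Jordan blocks for λ):
  λ = -5: algebraic multiplicity = 3, geometric multiplicity = 3
  λ = -4: algebraic multiplicity = 2, geometric multiplicity = 2

Determining the block sizes for each eigenvalue:
  λ = -5: gm = am = 3, so every block has size 1 → block sizes [1, 1, 1]
  λ = -4: gm = am = 2, so every block has size 1 → block sizes [1, 1]

Assembling the blocks gives a Jordan form
J =
  [-5,  0,  0,  0,  0]
  [ 0, -5,  0,  0,  0]
  [ 0,  0, -5,  0,  0]
  [ 0,  0,  0, -4,  0]
  [ 0,  0,  0,  0, -4]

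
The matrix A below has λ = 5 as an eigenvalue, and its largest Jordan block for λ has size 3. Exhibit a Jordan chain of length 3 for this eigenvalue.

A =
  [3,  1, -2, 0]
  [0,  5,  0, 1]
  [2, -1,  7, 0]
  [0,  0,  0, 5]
A Jordan chain for λ = 5 of length 3:
v_1 = (1, 0, -1, 0)ᵀ
v_2 = (0, 1, 0, 0)ᵀ
v_3 = (0, 0, 0, 1)ᵀ

Let N = A − (5)·I. We want v_3 with N^3 v_3 = 0 but N^2 v_3 ≠ 0; then v_{j-1} := N · v_j for j = 3, …, 2.

Pick v_3 = (0, 0, 0, 1)ᵀ.
Then v_2 = N · v_3 = (0, 1, 0, 0)ᵀ.
Then v_1 = N · v_2 = (1, 0, -1, 0)ᵀ.

Sanity check: (A − (5)·I) v_1 = (0, 0, 0, 0)ᵀ = 0. ✓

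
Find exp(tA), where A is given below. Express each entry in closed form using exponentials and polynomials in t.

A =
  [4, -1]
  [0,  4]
e^{tA} =
  [exp(4*t), -t*exp(4*t)]
  [0, exp(4*t)]

Strategy: write A = P · J · P⁻¹ where J is a Jordan canonical form, so e^{tA} = P · e^{tJ} · P⁻¹, and e^{tJ} can be computed block-by-block.

A has Jordan form
J =
  [4, 1]
  [0, 4]
(up to reordering of blocks).

Per-block formulas:
  For a 2×2 Jordan block J_2(4): exp(t · J_2(4)) = e^(4t)·(I + t·N), where N is the 2×2 nilpotent shift.

After assembling e^{tJ} and conjugating by P, we get:

e^{tA} =
  [exp(4*t), -t*exp(4*t)]
  [0, exp(4*t)]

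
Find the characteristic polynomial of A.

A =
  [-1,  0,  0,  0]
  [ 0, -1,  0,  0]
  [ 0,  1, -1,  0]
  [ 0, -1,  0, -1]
x^4 + 4*x^3 + 6*x^2 + 4*x + 1

Expanding det(x·I − A) (e.g. by cofactor expansion or by noting that A is similar to its Jordan form J, which has the same characteristic polynomial as A) gives
  χ_A(x) = x^4 + 4*x^3 + 6*x^2 + 4*x + 1
which factors as (x + 1)^4. The eigenvalues (with algebraic multiplicities) are λ = -1 with multiplicity 4.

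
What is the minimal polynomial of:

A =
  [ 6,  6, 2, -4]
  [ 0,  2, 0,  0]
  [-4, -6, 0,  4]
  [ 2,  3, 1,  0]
x^2 - 4*x + 4

The characteristic polynomial is χ_A(x) = (x - 2)^4, so the eigenvalues are known. The minimal polynomial is
  m_A(x) = Π_λ (x − λ)^{k_λ}
where k_λ is the size of the *largest* Jordan block for λ (equivalently, the smallest k with (A − λI)^k v = 0 for every generalised eigenvector v of λ).

  λ = 2: largest Jordan block has size 2, contributing (x − 2)^2

So m_A(x) = (x - 2)^2 = x^2 - 4*x + 4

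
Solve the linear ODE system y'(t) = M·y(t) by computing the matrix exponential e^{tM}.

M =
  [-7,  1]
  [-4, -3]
e^{tM} =
  [-2*t*exp(-5*t) + exp(-5*t), t*exp(-5*t)]
  [-4*t*exp(-5*t), 2*t*exp(-5*t) + exp(-5*t)]

Strategy: write M = P · J · P⁻¹ where J is a Jordan canonical form, so e^{tM} = P · e^{tJ} · P⁻¹, and e^{tJ} can be computed block-by-block.

M has Jordan form
J =
  [-5,  1]
  [ 0, -5]
(up to reordering of blocks).

Per-block formulas:
  For a 2×2 Jordan block J_2(-5): exp(t · J_2(-5)) = e^(-5t)·(I + t·N), where N is the 2×2 nilpotent shift.

After assembling e^{tJ} and conjugating by P, we get:

e^{tM} =
  [-2*t*exp(-5*t) + exp(-5*t), t*exp(-5*t)]
  [-4*t*exp(-5*t), 2*t*exp(-5*t) + exp(-5*t)]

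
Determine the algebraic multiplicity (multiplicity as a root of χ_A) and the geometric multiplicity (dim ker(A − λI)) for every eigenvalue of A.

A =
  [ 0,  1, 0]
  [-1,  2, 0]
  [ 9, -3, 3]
λ = 1: alg = 2, geom = 1; λ = 3: alg = 1, geom = 1

Step 1 — factor the characteristic polynomial to read off the algebraic multiplicities:
  χ_A(x) = (x - 3)*(x - 1)^2

Step 2 — compute geometric multiplicities via the rank-nullity identity g(λ) = n − rank(A − λI):
  rank(A − (1)·I) = 2, so dim ker(A − (1)·I) = n − 2 = 1
  rank(A − (3)·I) = 2, so dim ker(A − (3)·I) = n − 2 = 1

Summary:
  λ = 1: algebraic multiplicity = 2, geometric multiplicity = 1
  λ = 3: algebraic multiplicity = 1, geometric multiplicity = 1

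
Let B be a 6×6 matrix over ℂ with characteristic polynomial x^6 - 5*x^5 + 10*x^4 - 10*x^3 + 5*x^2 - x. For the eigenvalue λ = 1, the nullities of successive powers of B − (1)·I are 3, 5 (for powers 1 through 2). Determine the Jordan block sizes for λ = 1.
Block sizes for λ = 1: [2, 2, 1]

From the dimensions of kernels of powers, the number of Jordan blocks of size at least j is d_j − d_{j−1} where d_j = dim ker(N^j) (with d_0 = 0). Computing the differences gives [3, 2].
The number of blocks of size exactly k is (#blocks of size ≥ k) − (#blocks of size ≥ k + 1), so the partition is: 1 block(s) of size 1, 2 block(s) of size 2.
In nonincreasing order the block sizes are [2, 2, 1].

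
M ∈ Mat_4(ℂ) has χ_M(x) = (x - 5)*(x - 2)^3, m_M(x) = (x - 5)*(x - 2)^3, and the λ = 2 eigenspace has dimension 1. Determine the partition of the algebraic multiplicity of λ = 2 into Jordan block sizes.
Block sizes for λ = 2: [3]

Step 1 — from the characteristic polynomial, algebraic multiplicity of λ = 2 is 3. From dim ker(M − (2)·I) = 1, there are exactly 1 Jordan blocks for λ = 2.
Step 2 — from the minimal polynomial, the factor (x − 2)^3 tells us the largest block for λ = 2 has size 3.
Step 3 — with total size 3, 1 blocks, and largest block 3, the block sizes (in nonincreasing order) are [3].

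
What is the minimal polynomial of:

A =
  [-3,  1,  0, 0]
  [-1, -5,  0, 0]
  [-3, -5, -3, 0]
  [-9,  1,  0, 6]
x^4 + 5*x^3 - 26*x^2 - 192*x - 288

The characteristic polynomial is χ_A(x) = (x - 6)*(x + 3)*(x + 4)^2, so the eigenvalues are known. The minimal polynomial is
  m_A(x) = Π_λ (x − λ)^{k_λ}
where k_λ is the size of the *largest* Jordan block for λ (equivalently, the smallest k with (A − λI)^k v = 0 for every generalised eigenvector v of λ).

  λ = -4: largest Jordan block has size 2, contributing (x + 4)^2
  λ = -3: largest Jordan block has size 1, contributing (x + 3)
  λ = 6: largest Jordan block has size 1, contributing (x − 6)

So m_A(x) = (x - 6)*(x + 3)*(x + 4)^2 = x^4 + 5*x^3 - 26*x^2 - 192*x - 288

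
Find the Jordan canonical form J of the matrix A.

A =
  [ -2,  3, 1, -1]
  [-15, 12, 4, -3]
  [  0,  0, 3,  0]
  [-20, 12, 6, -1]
J_3(3) ⊕ J_1(3)

The characteristic polynomial is
  det(x·I − A) = x^4 - 12*x^3 + 54*x^2 - 108*x + 81 = (x - 3)^4

Eigenvalues and multiplicities (the geometric multiplicity of λ is n − rank(A − λI), which equals the number of Jordan blocks for λ):
  λ = 3: algebraic multiplicity = 4, geometric multiplicity = 2

Determining the block sizes for each eigenvalue:
  λ = 3: with am = 4 and gm = 2, the partition is not yet determined (e.g. several partitions of 4 into 2 parts exist). Let N = A − (3)·I. Computing rank(N^1) = 2, rank(N^2) = 1, rank(N^3) = 0; the number of blocks of size ≥ j is rank(N^{j−1}) − rank(N^j), giving [2, 1, 1]. So we have 1 block(s) of size 3, 1 block(s) of size 1 → block sizes [3, 1]

Assembling the blocks gives a Jordan form
J =
  [3, 1, 0, 0]
  [0, 3, 1, 0]
  [0, 0, 3, 0]
  [0, 0, 0, 3]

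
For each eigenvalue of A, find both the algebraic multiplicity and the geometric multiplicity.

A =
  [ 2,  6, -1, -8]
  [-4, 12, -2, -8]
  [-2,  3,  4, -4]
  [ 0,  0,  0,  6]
λ = 6: alg = 4, geom = 2

Step 1 — factor the characteristic polynomial to read off the algebraic multiplicities:
  χ_A(x) = (x - 6)^4

Step 2 — compute geometric multiplicities via the rank-nullity identity g(λ) = n − rank(A − λI):
  rank(A − (6)·I) = 2, so dim ker(A − (6)·I) = n − 2 = 2

Summary:
  λ = 6: algebraic multiplicity = 4, geometric multiplicity = 2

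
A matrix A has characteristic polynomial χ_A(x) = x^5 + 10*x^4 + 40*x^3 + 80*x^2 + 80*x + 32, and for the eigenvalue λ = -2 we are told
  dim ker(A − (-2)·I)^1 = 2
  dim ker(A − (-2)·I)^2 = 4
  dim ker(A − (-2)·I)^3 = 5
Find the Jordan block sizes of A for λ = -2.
Block sizes for λ = -2: [3, 2]

From the dimensions of kernels of powers, the number of Jordan blocks of size at least j is d_j − d_{j−1} where d_j = dim ker(N^j) (with d_0 = 0). Computing the differences gives [2, 2, 1].
The number of blocks of size exactly k is (#blocks of size ≥ k) − (#blocks of size ≥ k + 1), so the partition is: 1 block(s) of size 2, 1 block(s) of size 3.
In nonincreasing order the block sizes are [3, 2].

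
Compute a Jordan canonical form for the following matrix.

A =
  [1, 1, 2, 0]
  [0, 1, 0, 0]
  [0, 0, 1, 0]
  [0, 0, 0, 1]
J_2(1) ⊕ J_1(1) ⊕ J_1(1)

The characteristic polynomial is
  det(x·I − A) = x^4 - 4*x^3 + 6*x^2 - 4*x + 1 = (x - 1)^4

Eigenvalues and multiplicities (the geometric multiplicity of λ is n − rank(A − λI), which equals the number of Jordan blocks for λ):
  λ = 1: algebraic multiplicity = 4, geometric multiplicity = 3

Determining the block sizes for each eigenvalue:
  λ = 1: 3 blocks summing to 4 forces exactly one block of size 2 and the rest size 1 → block sizes [2, 1, 1]

Assembling the blocks gives a Jordan form
J =
  [1, 1, 0, 0]
  [0, 1, 0, 0]
  [0, 0, 1, 0]
  [0, 0, 0, 1]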